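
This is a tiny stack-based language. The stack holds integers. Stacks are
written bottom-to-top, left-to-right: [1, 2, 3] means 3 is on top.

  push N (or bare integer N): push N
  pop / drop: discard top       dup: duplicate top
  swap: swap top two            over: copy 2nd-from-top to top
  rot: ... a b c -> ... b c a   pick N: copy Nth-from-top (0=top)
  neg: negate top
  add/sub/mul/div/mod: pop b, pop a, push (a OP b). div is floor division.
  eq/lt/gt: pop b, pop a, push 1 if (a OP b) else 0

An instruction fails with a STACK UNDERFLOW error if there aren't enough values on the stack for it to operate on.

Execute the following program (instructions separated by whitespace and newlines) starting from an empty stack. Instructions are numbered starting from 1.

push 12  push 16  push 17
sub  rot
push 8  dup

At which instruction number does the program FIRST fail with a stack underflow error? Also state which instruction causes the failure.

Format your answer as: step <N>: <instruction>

Answer: step 5: rot

Derivation:
Step 1 ('push 12'): stack = [12], depth = 1
Step 2 ('push 16'): stack = [12, 16], depth = 2
Step 3 ('push 17'): stack = [12, 16, 17], depth = 3
Step 4 ('sub'): stack = [12, -1], depth = 2
Step 5 ('rot'): needs 3 value(s) but depth is 2 — STACK UNDERFLOW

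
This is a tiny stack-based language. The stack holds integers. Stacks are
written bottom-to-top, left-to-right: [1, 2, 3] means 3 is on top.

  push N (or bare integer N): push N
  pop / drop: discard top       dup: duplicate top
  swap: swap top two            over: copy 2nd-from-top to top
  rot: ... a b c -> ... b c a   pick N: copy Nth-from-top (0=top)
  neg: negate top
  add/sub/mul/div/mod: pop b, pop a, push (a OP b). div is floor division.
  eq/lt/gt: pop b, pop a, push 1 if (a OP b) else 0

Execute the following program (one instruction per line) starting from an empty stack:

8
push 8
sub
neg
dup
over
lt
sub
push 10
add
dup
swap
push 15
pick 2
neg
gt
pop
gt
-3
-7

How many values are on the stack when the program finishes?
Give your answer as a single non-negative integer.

After 'push 8': stack = [8] (depth 1)
After 'push 8': stack = [8, 8] (depth 2)
After 'sub': stack = [0] (depth 1)
After 'neg': stack = [0] (depth 1)
After 'dup': stack = [0, 0] (depth 2)
After 'over': stack = [0, 0, 0] (depth 3)
After 'lt': stack = [0, 0] (depth 2)
After 'sub': stack = [0] (depth 1)
After 'push 10': stack = [0, 10] (depth 2)
After 'add': stack = [10] (depth 1)
After 'dup': stack = [10, 10] (depth 2)
After 'swap': stack = [10, 10] (depth 2)
After 'push 15': stack = [10, 10, 15] (depth 3)
After 'pick 2': stack = [10, 10, 15, 10] (depth 4)
After 'neg': stack = [10, 10, 15, -10] (depth 4)
After 'gt': stack = [10, 10, 1] (depth 3)
After 'pop': stack = [10, 10] (depth 2)
After 'gt': stack = [0] (depth 1)
After 'push -3': stack = [0, -3] (depth 2)
After 'push -7': stack = [0, -3, -7] (depth 3)

Answer: 3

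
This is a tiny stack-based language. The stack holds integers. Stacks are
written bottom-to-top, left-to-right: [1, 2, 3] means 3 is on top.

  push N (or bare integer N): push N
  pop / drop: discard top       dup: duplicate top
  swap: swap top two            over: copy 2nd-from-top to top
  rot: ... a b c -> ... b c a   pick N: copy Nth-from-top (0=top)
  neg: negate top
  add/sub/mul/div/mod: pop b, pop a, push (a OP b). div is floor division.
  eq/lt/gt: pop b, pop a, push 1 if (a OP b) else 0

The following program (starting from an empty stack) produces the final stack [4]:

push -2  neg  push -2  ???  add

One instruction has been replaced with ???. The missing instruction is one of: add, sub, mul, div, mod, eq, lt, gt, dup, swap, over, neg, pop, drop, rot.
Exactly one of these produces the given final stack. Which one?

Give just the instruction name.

Stack before ???: [2, -2]
Stack after ???:  [2, 2]
The instruction that transforms [2, -2] -> [2, 2] is: neg

Answer: neg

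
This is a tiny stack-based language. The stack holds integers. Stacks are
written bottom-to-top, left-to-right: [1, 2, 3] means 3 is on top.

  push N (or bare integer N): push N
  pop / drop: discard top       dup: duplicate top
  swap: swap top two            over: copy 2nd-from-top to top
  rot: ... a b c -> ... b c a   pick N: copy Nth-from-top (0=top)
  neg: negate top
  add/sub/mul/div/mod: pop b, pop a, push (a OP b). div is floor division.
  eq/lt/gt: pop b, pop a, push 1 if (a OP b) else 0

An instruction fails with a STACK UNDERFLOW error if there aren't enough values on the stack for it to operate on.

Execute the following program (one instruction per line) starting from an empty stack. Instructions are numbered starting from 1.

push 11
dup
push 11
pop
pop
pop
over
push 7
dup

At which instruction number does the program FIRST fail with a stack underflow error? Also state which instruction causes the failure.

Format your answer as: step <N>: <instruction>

Answer: step 7: over

Derivation:
Step 1 ('push 11'): stack = [11], depth = 1
Step 2 ('dup'): stack = [11, 11], depth = 2
Step 3 ('push 11'): stack = [11, 11, 11], depth = 3
Step 4 ('pop'): stack = [11, 11], depth = 2
Step 5 ('pop'): stack = [11], depth = 1
Step 6 ('pop'): stack = [], depth = 0
Step 7 ('over'): needs 2 value(s) but depth is 0 — STACK UNDERFLOW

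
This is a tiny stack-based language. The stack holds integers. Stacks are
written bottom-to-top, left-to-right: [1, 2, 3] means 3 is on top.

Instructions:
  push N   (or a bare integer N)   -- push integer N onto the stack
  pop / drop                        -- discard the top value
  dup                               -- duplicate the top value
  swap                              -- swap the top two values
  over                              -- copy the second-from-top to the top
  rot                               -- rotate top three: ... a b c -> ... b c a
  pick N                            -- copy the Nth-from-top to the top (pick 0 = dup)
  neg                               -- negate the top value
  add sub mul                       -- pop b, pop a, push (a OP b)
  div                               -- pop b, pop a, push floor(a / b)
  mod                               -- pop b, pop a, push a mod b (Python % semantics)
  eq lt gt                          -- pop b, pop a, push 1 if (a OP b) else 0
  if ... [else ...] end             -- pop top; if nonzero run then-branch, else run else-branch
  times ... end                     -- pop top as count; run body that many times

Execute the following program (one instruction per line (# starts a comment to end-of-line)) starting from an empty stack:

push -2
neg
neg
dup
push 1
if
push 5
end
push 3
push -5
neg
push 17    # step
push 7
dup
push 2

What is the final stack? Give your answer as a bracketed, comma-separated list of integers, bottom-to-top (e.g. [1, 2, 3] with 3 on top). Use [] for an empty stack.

Answer: [-2, -2, 5, 3, 5, 17, 7, 7, 2]

Derivation:
After 'push -2': [-2]
After 'neg': [2]
After 'neg': [-2]
After 'dup': [-2, -2]
After 'push 1': [-2, -2, 1]
After 'if': [-2, -2]
After 'push 5': [-2, -2, 5]
After 'push 3': [-2, -2, 5, 3]
After 'push -5': [-2, -2, 5, 3, -5]
After 'neg': [-2, -2, 5, 3, 5]
After 'push 17': [-2, -2, 5, 3, 5, 17]
After 'push 7': [-2, -2, 5, 3, 5, 17, 7]
After 'dup': [-2, -2, 5, 3, 5, 17, 7, 7]
After 'push 2': [-2, -2, 5, 3, 5, 17, 7, 7, 2]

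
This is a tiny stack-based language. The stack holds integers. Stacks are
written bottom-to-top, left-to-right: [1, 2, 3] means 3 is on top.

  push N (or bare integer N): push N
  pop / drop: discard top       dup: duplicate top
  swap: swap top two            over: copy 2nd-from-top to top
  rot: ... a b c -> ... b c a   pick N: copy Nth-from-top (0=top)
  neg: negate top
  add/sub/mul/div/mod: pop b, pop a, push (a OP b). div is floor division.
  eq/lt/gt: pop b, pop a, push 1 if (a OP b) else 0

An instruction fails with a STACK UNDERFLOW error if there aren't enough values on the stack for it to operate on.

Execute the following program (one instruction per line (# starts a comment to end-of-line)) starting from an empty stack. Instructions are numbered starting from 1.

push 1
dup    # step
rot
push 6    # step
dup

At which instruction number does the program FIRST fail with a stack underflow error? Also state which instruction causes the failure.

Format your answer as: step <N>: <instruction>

Step 1 ('push 1'): stack = [1], depth = 1
Step 2 ('dup'): stack = [1, 1], depth = 2
Step 3 ('rot'): needs 3 value(s) but depth is 2 — STACK UNDERFLOW

Answer: step 3: rot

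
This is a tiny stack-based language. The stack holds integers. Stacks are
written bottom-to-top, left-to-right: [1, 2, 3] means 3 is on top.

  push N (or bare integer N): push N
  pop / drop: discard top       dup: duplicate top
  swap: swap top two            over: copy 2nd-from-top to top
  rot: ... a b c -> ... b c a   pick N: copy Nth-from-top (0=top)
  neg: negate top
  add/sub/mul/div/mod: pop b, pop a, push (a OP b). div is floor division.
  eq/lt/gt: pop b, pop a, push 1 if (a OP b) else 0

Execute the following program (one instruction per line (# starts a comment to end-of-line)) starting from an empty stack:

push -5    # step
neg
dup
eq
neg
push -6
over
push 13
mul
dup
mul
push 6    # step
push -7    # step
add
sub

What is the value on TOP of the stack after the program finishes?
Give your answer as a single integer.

After 'push -5': [-5]
After 'neg': [5]
After 'dup': [5, 5]
After 'eq': [1]
After 'neg': [-1]
After 'push -6': [-1, -6]
After 'over': [-1, -6, -1]
After 'push 13': [-1, -6, -1, 13]
After 'mul': [-1, -6, -13]
After 'dup': [-1, -6, -13, -13]
After 'mul': [-1, -6, 169]
After 'push 6': [-1, -6, 169, 6]
After 'push -7': [-1, -6, 169, 6, -7]
After 'add': [-1, -6, 169, -1]
After 'sub': [-1, -6, 170]

Answer: 170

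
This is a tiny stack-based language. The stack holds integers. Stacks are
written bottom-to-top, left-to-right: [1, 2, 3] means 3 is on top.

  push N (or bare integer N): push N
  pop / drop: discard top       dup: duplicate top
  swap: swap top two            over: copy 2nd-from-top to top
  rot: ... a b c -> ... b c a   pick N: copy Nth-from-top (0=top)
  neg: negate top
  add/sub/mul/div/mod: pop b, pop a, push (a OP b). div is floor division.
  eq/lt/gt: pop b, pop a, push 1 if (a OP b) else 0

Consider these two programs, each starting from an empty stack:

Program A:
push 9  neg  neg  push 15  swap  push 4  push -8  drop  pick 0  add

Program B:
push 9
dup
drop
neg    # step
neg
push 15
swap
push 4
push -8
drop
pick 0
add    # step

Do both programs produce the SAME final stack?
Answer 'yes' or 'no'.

Program A trace:
  After 'push 9': [9]
  After 'neg': [-9]
  After 'neg': [9]
  After 'push 15': [9, 15]
  After 'swap': [15, 9]
  After 'push 4': [15, 9, 4]
  After 'push -8': [15, 9, 4, -8]
  After 'drop': [15, 9, 4]
  After 'pick 0': [15, 9, 4, 4]
  After 'add': [15, 9, 8]
Program A final stack: [15, 9, 8]

Program B trace:
  After 'push 9': [9]
  After 'dup': [9, 9]
  After 'drop': [9]
  After 'neg': [-9]
  After 'neg': [9]
  After 'push 15': [9, 15]
  After 'swap': [15, 9]
  After 'push 4': [15, 9, 4]
  After 'push -8': [15, 9, 4, -8]
  After 'drop': [15, 9, 4]
  After 'pick 0': [15, 9, 4, 4]
  After 'add': [15, 9, 8]
Program B final stack: [15, 9, 8]
Same: yes

Answer: yes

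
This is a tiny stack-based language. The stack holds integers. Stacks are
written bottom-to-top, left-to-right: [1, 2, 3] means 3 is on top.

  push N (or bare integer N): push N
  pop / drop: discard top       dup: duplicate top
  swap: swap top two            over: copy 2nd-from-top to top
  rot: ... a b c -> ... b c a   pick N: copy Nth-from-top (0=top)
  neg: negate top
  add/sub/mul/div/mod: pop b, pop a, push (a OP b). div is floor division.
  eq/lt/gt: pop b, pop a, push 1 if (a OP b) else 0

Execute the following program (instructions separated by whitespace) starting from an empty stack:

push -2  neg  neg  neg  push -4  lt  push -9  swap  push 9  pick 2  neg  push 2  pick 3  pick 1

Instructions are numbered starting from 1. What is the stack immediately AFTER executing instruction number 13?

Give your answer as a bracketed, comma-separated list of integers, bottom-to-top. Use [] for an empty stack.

Step 1 ('push -2'): [-2]
Step 2 ('neg'): [2]
Step 3 ('neg'): [-2]
Step 4 ('neg'): [2]
Step 5 ('push -4'): [2, -4]
Step 6 ('lt'): [0]
Step 7 ('push -9'): [0, -9]
Step 8 ('swap'): [-9, 0]
Step 9 ('push 9'): [-9, 0, 9]
Step 10 ('pick 2'): [-9, 0, 9, -9]
Step 11 ('neg'): [-9, 0, 9, 9]
Step 12 ('push 2'): [-9, 0, 9, 9, 2]
Step 13 ('pick 3'): [-9, 0, 9, 9, 2, 0]

Answer: [-9, 0, 9, 9, 2, 0]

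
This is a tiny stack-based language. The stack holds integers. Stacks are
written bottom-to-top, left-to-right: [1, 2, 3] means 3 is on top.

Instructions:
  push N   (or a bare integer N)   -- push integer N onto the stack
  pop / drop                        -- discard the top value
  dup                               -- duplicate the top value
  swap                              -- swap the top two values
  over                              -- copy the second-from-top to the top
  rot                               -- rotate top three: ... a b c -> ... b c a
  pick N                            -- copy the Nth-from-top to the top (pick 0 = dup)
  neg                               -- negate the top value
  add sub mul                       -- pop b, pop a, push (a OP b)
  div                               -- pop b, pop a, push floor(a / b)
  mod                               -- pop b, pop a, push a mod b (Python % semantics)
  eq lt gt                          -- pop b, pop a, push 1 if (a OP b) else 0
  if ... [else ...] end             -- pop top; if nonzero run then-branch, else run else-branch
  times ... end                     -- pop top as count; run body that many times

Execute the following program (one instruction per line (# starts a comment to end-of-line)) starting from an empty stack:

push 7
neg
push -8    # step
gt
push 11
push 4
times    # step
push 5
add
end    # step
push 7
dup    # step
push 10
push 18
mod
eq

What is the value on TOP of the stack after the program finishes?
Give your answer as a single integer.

Answer: 0

Derivation:
After 'push 7': [7]
After 'neg': [-7]
After 'push -8': [-7, -8]
After 'gt': [1]
After 'push 11': [1, 11]
After 'push 4': [1, 11, 4]
After 'times': [1, 11]
After 'push 5': [1, 11, 5]
After 'add': [1, 16]
After 'push 5': [1, 16, 5]
  ...
After 'push 5': [1, 21, 5]
After 'add': [1, 26]
After 'push 5': [1, 26, 5]
After 'add': [1, 31]
After 'push 7': [1, 31, 7]
After 'dup': [1, 31, 7, 7]
After 'push 10': [1, 31, 7, 7, 10]
After 'push 18': [1, 31, 7, 7, 10, 18]
After 'mod': [1, 31, 7, 7, 10]
After 'eq': [1, 31, 7, 0]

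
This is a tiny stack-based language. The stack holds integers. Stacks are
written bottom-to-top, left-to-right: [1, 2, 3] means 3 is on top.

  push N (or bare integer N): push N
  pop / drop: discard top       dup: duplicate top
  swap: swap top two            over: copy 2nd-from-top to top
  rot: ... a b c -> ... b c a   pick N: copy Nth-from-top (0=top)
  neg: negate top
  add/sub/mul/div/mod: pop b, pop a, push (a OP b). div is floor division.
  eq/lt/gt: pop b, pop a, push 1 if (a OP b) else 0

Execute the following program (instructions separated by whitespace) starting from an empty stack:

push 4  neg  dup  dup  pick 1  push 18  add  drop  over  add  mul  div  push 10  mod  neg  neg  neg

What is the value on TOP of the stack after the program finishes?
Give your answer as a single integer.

Answer: -9

Derivation:
After 'push 4': [4]
After 'neg': [-4]
After 'dup': [-4, -4]
After 'dup': [-4, -4, -4]
After 'pick 1': [-4, -4, -4, -4]
After 'push 18': [-4, -4, -4, -4, 18]
After 'add': [-4, -4, -4, 14]
After 'drop': [-4, -4, -4]
After 'over': [-4, -4, -4, -4]
After 'add': [-4, -4, -8]
After 'mul': [-4, 32]
After 'div': [-1]
After 'push 10': [-1, 10]
After 'mod': [9]
After 'neg': [-9]
After 'neg': [9]
After 'neg': [-9]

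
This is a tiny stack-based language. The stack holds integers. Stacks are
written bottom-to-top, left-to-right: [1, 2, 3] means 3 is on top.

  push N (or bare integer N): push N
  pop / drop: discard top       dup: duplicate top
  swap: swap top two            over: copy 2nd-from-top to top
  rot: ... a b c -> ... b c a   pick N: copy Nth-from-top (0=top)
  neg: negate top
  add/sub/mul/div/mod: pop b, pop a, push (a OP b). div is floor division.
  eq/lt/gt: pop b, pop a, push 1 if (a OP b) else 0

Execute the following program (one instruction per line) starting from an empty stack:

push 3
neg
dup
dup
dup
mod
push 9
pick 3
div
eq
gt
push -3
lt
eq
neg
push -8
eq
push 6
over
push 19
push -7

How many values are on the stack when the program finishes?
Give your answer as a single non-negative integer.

After 'push 3': stack = [3] (depth 1)
After 'neg': stack = [-3] (depth 1)
After 'dup': stack = [-3, -3] (depth 2)
After 'dup': stack = [-3, -3, -3] (depth 3)
After 'dup': stack = [-3, -3, -3, -3] (depth 4)
After 'mod': stack = [-3, -3, 0] (depth 3)
After 'push 9': stack = [-3, -3, 0, 9] (depth 4)
After 'pick 3': stack = [-3, -3, 0, 9, -3] (depth 5)
After 'div': stack = [-3, -3, 0, -3] (depth 4)
After 'eq': stack = [-3, -3, 0] (depth 3)
  ...
After 'push -3': stack = [-3, 0, -3] (depth 3)
After 'lt': stack = [-3, 0] (depth 2)
After 'eq': stack = [0] (depth 1)
After 'neg': stack = [0] (depth 1)
After 'push -8': stack = [0, -8] (depth 2)
After 'eq': stack = [0] (depth 1)
After 'push 6': stack = [0, 6] (depth 2)
After 'over': stack = [0, 6, 0] (depth 3)
After 'push 19': stack = [0, 6, 0, 19] (depth 4)
After 'push -7': stack = [0, 6, 0, 19, -7] (depth 5)

Answer: 5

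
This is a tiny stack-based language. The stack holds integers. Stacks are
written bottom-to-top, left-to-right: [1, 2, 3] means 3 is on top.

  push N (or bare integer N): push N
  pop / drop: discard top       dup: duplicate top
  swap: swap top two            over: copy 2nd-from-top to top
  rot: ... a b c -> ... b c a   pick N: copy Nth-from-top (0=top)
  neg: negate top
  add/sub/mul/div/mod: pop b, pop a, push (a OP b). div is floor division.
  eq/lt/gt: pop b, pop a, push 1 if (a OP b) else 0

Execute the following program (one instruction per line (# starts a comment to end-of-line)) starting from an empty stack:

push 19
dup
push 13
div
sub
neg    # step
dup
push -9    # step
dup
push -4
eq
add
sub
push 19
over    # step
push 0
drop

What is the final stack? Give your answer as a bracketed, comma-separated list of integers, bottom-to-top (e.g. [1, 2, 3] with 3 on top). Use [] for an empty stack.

Answer: [-18, -9, 19, -9]

Derivation:
After 'push 19': [19]
After 'dup': [19, 19]
After 'push 13': [19, 19, 13]
After 'div': [19, 1]
After 'sub': [18]
After 'neg': [-18]
After 'dup': [-18, -18]
After 'push -9': [-18, -18, -9]
After 'dup': [-18, -18, -9, -9]
After 'push -4': [-18, -18, -9, -9, -4]
After 'eq': [-18, -18, -9, 0]
After 'add': [-18, -18, -9]
After 'sub': [-18, -9]
After 'push 19': [-18, -9, 19]
After 'over': [-18, -9, 19, -9]
After 'push 0': [-18, -9, 19, -9, 0]
After 'drop': [-18, -9, 19, -9]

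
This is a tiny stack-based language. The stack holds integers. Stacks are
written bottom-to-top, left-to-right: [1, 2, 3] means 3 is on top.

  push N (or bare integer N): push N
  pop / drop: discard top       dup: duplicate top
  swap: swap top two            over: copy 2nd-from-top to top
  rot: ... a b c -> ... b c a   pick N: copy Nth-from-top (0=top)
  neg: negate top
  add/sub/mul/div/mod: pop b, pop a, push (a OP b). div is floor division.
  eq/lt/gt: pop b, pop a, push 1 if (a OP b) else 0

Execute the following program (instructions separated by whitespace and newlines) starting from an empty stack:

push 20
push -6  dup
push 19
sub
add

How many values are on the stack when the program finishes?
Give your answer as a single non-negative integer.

Answer: 2

Derivation:
After 'push 20': stack = [20] (depth 1)
After 'push -6': stack = [20, -6] (depth 2)
After 'dup': stack = [20, -6, -6] (depth 3)
After 'push 19': stack = [20, -6, -6, 19] (depth 4)
After 'sub': stack = [20, -6, -25] (depth 3)
After 'add': stack = [20, -31] (depth 2)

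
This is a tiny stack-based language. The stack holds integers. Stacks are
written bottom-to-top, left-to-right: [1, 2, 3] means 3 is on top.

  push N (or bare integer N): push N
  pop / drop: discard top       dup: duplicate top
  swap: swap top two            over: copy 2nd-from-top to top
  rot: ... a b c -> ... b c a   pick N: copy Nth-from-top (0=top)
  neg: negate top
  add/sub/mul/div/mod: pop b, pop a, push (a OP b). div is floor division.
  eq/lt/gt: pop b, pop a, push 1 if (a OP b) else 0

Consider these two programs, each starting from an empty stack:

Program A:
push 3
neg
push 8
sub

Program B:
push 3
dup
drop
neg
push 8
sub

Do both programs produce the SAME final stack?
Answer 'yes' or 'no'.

Program A trace:
  After 'push 3': [3]
  After 'neg': [-3]
  After 'push 8': [-3, 8]
  After 'sub': [-11]
Program A final stack: [-11]

Program B trace:
  After 'push 3': [3]
  After 'dup': [3, 3]
  After 'drop': [3]
  After 'neg': [-3]
  After 'push 8': [-3, 8]
  After 'sub': [-11]
Program B final stack: [-11]
Same: yes

Answer: yes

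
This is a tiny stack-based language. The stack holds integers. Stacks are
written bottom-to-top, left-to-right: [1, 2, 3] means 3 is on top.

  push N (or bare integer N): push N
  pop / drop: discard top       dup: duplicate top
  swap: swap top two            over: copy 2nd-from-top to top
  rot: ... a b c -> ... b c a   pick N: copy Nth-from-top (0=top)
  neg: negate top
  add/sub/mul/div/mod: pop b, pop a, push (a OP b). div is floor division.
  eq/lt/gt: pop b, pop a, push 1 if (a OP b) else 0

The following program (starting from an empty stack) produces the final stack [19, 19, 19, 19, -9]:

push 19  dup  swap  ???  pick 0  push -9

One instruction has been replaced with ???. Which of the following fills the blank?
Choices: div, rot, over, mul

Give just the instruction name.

Stack before ???: [19, 19]
Stack after ???:  [19, 19, 19]
Checking each choice:
  div: produces [1, 1, -9]
  rot: stack underflow (need 3, have 2)
  over: MATCH
  mul: produces [361, 361, -9]


Answer: over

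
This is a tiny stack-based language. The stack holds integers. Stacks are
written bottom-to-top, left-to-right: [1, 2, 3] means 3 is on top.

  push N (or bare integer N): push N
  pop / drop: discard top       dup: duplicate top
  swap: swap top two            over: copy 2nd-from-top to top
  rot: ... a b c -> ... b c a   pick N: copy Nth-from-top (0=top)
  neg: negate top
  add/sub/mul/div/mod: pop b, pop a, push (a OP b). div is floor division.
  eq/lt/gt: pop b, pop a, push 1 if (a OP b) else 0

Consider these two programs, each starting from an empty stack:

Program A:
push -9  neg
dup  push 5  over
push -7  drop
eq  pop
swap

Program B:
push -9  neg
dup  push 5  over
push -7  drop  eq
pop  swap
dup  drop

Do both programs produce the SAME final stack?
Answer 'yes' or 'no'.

Answer: yes

Derivation:
Program A trace:
  After 'push -9': [-9]
  After 'neg': [9]
  After 'dup': [9, 9]
  After 'push 5': [9, 9, 5]
  After 'over': [9, 9, 5, 9]
  After 'push -7': [9, 9, 5, 9, -7]
  After 'drop': [9, 9, 5, 9]
  After 'eq': [9, 9, 0]
  After 'pop': [9, 9]
  After 'swap': [9, 9]
Program A final stack: [9, 9]

Program B trace:
  After 'push -9': [-9]
  After 'neg': [9]
  After 'dup': [9, 9]
  After 'push 5': [9, 9, 5]
  After 'over': [9, 9, 5, 9]
  After 'push -7': [9, 9, 5, 9, -7]
  After 'drop': [9, 9, 5, 9]
  After 'eq': [9, 9, 0]
  After 'pop': [9, 9]
  After 'swap': [9, 9]
  After 'dup': [9, 9, 9]
  After 'drop': [9, 9]
Program B final stack: [9, 9]
Same: yes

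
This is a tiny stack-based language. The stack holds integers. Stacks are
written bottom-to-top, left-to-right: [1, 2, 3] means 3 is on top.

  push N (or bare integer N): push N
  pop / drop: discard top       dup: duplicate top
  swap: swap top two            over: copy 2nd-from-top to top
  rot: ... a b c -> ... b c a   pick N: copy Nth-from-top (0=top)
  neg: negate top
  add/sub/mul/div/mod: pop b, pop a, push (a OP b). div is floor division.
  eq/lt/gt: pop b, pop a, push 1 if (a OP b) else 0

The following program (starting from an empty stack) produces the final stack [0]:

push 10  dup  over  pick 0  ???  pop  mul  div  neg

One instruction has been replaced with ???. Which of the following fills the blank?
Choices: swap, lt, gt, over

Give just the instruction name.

Stack before ???: [10, 10, 10, 10]
Stack after ???:  [10, 10, 10, 10]
Checking each choice:
  swap: MATCH
  lt: stack underflow (need 2, have 1)
  gt: stack underflow (need 2, have 1)
  over: produces [10, 0]


Answer: swap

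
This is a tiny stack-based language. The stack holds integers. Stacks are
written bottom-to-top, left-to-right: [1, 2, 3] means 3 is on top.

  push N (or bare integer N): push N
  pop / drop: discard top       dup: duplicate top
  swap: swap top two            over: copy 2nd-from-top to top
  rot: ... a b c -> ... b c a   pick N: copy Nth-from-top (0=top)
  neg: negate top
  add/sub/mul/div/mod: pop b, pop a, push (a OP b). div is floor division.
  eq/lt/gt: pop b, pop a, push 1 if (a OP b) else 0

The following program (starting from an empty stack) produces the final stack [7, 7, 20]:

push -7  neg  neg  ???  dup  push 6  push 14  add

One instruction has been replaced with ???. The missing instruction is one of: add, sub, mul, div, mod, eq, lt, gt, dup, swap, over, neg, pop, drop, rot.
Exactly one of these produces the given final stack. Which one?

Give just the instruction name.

Answer: neg

Derivation:
Stack before ???: [-7]
Stack after ???:  [7]
The instruction that transforms [-7] -> [7] is: neg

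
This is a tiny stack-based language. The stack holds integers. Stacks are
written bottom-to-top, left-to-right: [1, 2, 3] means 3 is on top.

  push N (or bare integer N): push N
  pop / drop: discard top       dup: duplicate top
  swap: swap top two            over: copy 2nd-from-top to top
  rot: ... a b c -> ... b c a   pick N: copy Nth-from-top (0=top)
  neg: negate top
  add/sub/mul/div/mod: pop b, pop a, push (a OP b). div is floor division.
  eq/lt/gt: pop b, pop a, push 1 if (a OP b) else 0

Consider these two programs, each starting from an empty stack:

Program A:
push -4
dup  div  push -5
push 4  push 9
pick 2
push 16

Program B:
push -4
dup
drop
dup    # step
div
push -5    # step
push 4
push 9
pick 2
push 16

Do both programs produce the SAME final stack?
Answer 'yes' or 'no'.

Answer: yes

Derivation:
Program A trace:
  After 'push -4': [-4]
  After 'dup': [-4, -4]
  After 'div': [1]
  After 'push -5': [1, -5]
  After 'push 4': [1, -5, 4]
  After 'push 9': [1, -5, 4, 9]
  After 'pick 2': [1, -5, 4, 9, -5]
  After 'push 16': [1, -5, 4, 9, -5, 16]
Program A final stack: [1, -5, 4, 9, -5, 16]

Program B trace:
  After 'push -4': [-4]
  After 'dup': [-4, -4]
  After 'drop': [-4]
  After 'dup': [-4, -4]
  After 'div': [1]
  After 'push -5': [1, -5]
  After 'push 4': [1, -5, 4]
  After 'push 9': [1, -5, 4, 9]
  After 'pick 2': [1, -5, 4, 9, -5]
  After 'push 16': [1, -5, 4, 9, -5, 16]
Program B final stack: [1, -5, 4, 9, -5, 16]
Same: yes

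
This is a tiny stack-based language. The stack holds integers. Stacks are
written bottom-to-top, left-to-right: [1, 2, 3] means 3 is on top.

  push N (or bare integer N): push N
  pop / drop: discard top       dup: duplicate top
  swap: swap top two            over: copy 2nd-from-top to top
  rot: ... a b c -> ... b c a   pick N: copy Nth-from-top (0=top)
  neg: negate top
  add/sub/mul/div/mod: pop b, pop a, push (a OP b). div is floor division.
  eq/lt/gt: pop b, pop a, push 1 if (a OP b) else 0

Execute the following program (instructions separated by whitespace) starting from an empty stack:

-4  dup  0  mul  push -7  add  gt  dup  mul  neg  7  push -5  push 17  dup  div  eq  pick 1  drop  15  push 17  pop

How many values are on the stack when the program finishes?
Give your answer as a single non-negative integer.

Answer: 4

Derivation:
After 'push -4': stack = [-4] (depth 1)
After 'dup': stack = [-4, -4] (depth 2)
After 'push 0': stack = [-4, -4, 0] (depth 3)
After 'mul': stack = [-4, 0] (depth 2)
After 'push -7': stack = [-4, 0, -7] (depth 3)
After 'add': stack = [-4, -7] (depth 2)
After 'gt': stack = [1] (depth 1)
After 'dup': stack = [1, 1] (depth 2)
After 'mul': stack = [1] (depth 1)
After 'neg': stack = [-1] (depth 1)
  ...
After 'push -5': stack = [-1, 7, -5] (depth 3)
After 'push 17': stack = [-1, 7, -5, 17] (depth 4)
After 'dup': stack = [-1, 7, -5, 17, 17] (depth 5)
After 'div': stack = [-1, 7, -5, 1] (depth 4)
After 'eq': stack = [-1, 7, 0] (depth 3)
After 'pick 1': stack = [-1, 7, 0, 7] (depth 4)
After 'drop': stack = [-1, 7, 0] (depth 3)
After 'push 15': stack = [-1, 7, 0, 15] (depth 4)
After 'push 17': stack = [-1, 7, 0, 15, 17] (depth 5)
After 'pop': stack = [-1, 7, 0, 15] (depth 4)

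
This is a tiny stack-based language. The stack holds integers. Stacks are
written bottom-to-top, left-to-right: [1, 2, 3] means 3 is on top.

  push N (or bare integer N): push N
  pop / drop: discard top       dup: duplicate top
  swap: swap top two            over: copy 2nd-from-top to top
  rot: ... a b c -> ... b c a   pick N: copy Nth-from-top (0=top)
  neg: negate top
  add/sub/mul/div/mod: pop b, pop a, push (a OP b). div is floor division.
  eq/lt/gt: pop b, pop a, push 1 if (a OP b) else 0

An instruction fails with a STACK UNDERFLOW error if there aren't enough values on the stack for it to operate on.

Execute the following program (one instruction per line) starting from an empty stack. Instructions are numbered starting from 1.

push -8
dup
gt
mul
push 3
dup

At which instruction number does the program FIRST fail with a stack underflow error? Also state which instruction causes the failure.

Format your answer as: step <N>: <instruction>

Answer: step 4: mul

Derivation:
Step 1 ('push -8'): stack = [-8], depth = 1
Step 2 ('dup'): stack = [-8, -8], depth = 2
Step 3 ('gt'): stack = [0], depth = 1
Step 4 ('mul'): needs 2 value(s) but depth is 1 — STACK UNDERFLOW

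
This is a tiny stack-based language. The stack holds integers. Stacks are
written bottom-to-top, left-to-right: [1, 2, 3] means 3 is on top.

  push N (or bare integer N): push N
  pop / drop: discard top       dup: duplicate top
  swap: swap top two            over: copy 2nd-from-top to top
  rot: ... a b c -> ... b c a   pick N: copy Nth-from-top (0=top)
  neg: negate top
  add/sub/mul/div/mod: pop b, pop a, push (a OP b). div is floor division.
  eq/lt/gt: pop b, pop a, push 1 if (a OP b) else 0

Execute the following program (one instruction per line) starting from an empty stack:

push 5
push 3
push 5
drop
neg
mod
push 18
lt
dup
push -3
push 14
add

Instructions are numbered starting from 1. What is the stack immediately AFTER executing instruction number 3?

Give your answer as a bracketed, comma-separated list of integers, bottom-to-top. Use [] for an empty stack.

Step 1 ('push 5'): [5]
Step 2 ('push 3'): [5, 3]
Step 3 ('push 5'): [5, 3, 5]

Answer: [5, 3, 5]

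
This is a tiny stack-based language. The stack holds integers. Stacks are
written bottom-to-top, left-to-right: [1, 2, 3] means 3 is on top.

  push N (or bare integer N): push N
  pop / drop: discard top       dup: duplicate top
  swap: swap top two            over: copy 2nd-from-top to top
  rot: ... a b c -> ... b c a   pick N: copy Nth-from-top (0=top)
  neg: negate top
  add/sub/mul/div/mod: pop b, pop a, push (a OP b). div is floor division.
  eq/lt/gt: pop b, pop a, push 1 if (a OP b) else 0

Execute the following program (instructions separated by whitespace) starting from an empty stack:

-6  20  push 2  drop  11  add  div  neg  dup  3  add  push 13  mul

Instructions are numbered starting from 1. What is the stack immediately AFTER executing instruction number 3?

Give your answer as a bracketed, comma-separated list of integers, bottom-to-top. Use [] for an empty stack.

Step 1 ('-6'): [-6]
Step 2 ('20'): [-6, 20]
Step 3 ('push 2'): [-6, 20, 2]

Answer: [-6, 20, 2]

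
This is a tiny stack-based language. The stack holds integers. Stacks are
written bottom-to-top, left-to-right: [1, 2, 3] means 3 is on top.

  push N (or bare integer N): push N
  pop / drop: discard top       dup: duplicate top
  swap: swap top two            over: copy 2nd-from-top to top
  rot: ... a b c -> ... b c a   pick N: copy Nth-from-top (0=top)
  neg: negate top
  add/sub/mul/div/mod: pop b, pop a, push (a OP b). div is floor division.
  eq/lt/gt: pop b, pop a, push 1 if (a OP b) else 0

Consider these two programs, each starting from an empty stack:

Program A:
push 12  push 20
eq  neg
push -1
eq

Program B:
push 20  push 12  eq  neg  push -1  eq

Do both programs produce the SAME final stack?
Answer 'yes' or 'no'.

Answer: yes

Derivation:
Program A trace:
  After 'push 12': [12]
  After 'push 20': [12, 20]
  After 'eq': [0]
  After 'neg': [0]
  After 'push -1': [0, -1]
  After 'eq': [0]
Program A final stack: [0]

Program B trace:
  After 'push 20': [20]
  After 'push 12': [20, 12]
  After 'eq': [0]
  After 'neg': [0]
  After 'push -1': [0, -1]
  After 'eq': [0]
Program B final stack: [0]
Same: yes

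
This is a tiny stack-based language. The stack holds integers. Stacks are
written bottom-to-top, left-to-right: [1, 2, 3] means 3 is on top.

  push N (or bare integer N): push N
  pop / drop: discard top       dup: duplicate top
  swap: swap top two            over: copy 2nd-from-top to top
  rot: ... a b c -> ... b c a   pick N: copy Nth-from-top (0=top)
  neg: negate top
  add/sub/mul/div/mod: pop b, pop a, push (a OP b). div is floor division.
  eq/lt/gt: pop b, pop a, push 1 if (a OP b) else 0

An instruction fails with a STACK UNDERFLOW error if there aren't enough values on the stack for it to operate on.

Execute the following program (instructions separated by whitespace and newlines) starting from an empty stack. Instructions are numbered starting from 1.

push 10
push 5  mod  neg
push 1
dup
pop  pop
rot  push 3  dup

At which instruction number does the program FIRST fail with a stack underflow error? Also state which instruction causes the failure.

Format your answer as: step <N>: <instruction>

Step 1 ('push 10'): stack = [10], depth = 1
Step 2 ('push 5'): stack = [10, 5], depth = 2
Step 3 ('mod'): stack = [0], depth = 1
Step 4 ('neg'): stack = [0], depth = 1
Step 5 ('push 1'): stack = [0, 1], depth = 2
Step 6 ('dup'): stack = [0, 1, 1], depth = 3
Step 7 ('pop'): stack = [0, 1], depth = 2
Step 8 ('pop'): stack = [0], depth = 1
Step 9 ('rot'): needs 3 value(s) but depth is 1 — STACK UNDERFLOW

Answer: step 9: rot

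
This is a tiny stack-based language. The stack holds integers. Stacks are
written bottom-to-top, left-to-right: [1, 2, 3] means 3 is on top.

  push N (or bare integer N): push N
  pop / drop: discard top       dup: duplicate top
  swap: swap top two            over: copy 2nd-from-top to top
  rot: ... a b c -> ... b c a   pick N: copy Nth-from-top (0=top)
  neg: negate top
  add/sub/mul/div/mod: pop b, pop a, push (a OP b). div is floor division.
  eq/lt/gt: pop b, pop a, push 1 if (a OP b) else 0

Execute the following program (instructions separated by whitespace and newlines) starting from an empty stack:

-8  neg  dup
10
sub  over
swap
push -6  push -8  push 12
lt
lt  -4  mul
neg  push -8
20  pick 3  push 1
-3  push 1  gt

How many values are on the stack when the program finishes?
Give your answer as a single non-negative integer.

Answer: 9

Derivation:
After 'push -8': stack = [-8] (depth 1)
After 'neg': stack = [8] (depth 1)
After 'dup': stack = [8, 8] (depth 2)
After 'push 10': stack = [8, 8, 10] (depth 3)
After 'sub': stack = [8, -2] (depth 2)
After 'over': stack = [8, -2, 8] (depth 3)
After 'swap': stack = [8, 8, -2] (depth 3)
After 'push -6': stack = [8, 8, -2, -6] (depth 4)
After 'push -8': stack = [8, 8, -2, -6, -8] (depth 5)
After 'push 12': stack = [8, 8, -2, -6, -8, 12] (depth 6)
  ...
After 'push -4': stack = [8, 8, -2, 1, -4] (depth 5)
After 'mul': stack = [8, 8, -2, -4] (depth 4)
After 'neg': stack = [8, 8, -2, 4] (depth 4)
After 'push -8': stack = [8, 8, -2, 4, -8] (depth 5)
After 'push 20': stack = [8, 8, -2, 4, -8, 20] (depth 6)
After 'pick 3': stack = [8, 8, -2, 4, -8, 20, -2] (depth 7)
After 'push 1': stack = [8, 8, -2, 4, -8, 20, -2, 1] (depth 8)
After 'push -3': stack = [8, 8, -2, 4, -8, 20, -2, 1, -3] (depth 9)
After 'push 1': stack = [8, 8, -2, 4, -8, 20, -2, 1, -3, 1] (depth 10)
After 'gt': stack = [8, 8, -2, 4, -8, 20, -2, 1, 0] (depth 9)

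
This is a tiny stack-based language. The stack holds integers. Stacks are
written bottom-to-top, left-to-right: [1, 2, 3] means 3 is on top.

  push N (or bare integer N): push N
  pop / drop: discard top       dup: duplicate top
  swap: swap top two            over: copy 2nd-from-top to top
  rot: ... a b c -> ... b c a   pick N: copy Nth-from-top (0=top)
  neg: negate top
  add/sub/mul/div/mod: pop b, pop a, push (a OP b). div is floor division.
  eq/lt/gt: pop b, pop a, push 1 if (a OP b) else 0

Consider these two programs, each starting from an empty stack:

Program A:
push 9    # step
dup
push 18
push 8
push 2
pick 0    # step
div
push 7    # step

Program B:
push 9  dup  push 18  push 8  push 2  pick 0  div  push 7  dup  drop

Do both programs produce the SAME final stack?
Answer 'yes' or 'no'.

Answer: yes

Derivation:
Program A trace:
  After 'push 9': [9]
  After 'dup': [9, 9]
  After 'push 18': [9, 9, 18]
  After 'push 8': [9, 9, 18, 8]
  After 'push 2': [9, 9, 18, 8, 2]
  After 'pick 0': [9, 9, 18, 8, 2, 2]
  After 'div': [9, 9, 18, 8, 1]
  After 'push 7': [9, 9, 18, 8, 1, 7]
Program A final stack: [9, 9, 18, 8, 1, 7]

Program B trace:
  After 'push 9': [9]
  After 'dup': [9, 9]
  After 'push 18': [9, 9, 18]
  After 'push 8': [9, 9, 18, 8]
  After 'push 2': [9, 9, 18, 8, 2]
  After 'pick 0': [9, 9, 18, 8, 2, 2]
  After 'div': [9, 9, 18, 8, 1]
  After 'push 7': [9, 9, 18, 8, 1, 7]
  After 'dup': [9, 9, 18, 8, 1, 7, 7]
  After 'drop': [9, 9, 18, 8, 1, 7]
Program B final stack: [9, 9, 18, 8, 1, 7]
Same: yes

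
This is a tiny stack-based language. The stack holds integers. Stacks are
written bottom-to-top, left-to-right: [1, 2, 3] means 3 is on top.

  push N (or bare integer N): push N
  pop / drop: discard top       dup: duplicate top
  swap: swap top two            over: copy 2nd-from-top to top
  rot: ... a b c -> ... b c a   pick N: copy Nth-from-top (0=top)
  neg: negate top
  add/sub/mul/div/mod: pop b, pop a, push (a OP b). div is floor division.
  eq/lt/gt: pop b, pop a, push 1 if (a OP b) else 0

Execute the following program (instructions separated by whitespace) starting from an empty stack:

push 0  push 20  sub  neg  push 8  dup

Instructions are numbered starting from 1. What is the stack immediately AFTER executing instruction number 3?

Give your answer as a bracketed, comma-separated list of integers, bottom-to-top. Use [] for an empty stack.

Answer: [-20]

Derivation:
Step 1 ('push 0'): [0]
Step 2 ('push 20'): [0, 20]
Step 3 ('sub'): [-20]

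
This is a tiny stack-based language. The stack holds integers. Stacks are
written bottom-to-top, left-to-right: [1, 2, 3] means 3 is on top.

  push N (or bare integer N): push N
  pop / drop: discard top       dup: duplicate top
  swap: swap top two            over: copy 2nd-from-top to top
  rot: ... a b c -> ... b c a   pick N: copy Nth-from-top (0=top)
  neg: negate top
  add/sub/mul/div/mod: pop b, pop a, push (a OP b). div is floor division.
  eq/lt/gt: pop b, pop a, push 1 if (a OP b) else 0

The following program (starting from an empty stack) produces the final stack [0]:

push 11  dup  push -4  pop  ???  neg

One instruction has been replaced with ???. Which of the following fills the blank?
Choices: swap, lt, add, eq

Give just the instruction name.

Stack before ???: [11, 11]
Stack after ???:  [0]
Checking each choice:
  swap: produces [11, -11]
  lt: MATCH
  add: produces [-22]
  eq: produces [-1]


Answer: lt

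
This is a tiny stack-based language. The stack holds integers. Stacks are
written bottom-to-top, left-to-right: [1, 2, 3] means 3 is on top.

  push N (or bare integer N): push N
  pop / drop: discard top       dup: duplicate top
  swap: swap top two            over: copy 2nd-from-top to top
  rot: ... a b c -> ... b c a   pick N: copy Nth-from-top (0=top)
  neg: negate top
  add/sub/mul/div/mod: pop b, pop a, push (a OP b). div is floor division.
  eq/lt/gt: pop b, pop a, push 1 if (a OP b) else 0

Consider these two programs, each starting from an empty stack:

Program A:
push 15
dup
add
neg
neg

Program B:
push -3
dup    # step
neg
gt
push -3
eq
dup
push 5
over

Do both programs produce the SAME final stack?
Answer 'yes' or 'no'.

Answer: no

Derivation:
Program A trace:
  After 'push 15': [15]
  After 'dup': [15, 15]
  After 'add': [30]
  After 'neg': [-30]
  After 'neg': [30]
Program A final stack: [30]

Program B trace:
  After 'push -3': [-3]
  After 'dup': [-3, -3]
  After 'neg': [-3, 3]
  After 'gt': [0]
  After 'push -3': [0, -3]
  After 'eq': [0]
  After 'dup': [0, 0]
  After 'push 5': [0, 0, 5]
  After 'over': [0, 0, 5, 0]
Program B final stack: [0, 0, 5, 0]
Same: no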